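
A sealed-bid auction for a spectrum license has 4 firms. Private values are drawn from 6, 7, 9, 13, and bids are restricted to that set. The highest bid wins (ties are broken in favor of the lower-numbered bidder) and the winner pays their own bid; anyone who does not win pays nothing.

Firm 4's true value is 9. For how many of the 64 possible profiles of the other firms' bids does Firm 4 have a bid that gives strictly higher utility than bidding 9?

1

Others bid (6, 6, 6): truth gives 0; bid 7 gives 2 > 0. Violating.
Others bid (6, 6, 7): truth gives 0; no alternative beats it.
Others bid (6, 6, 9): truth gives 0; no alternative beats it.
(Checking all 64 profiles: 1 has a profitable deviation, 63 do not.)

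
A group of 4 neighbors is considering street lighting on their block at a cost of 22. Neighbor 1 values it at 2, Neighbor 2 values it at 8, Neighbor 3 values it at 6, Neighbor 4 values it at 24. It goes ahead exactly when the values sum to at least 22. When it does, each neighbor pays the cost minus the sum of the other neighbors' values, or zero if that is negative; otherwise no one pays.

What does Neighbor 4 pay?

6

Total value 40 ≥ cost 22, so the project is built.
The other neighbors' values sum to 16.
Cost minus that sum is 22 - 16 = 6.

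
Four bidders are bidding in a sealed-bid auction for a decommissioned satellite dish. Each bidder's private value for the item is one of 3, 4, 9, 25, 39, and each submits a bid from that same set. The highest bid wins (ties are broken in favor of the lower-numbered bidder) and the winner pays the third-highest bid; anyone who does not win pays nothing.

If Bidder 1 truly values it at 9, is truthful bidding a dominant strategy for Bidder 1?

Consider the case where Bidder 2 bids 3, Bidder 3 bids 3 and Bidder 4 bids 25.
Truthful bid 9: loses, pays 0, utility 0.
Bid 25 instead: wins, pays 3, utility 9 - 3 = 6.
Since 6 > 0, bidding 25 is strictly better here, so truthful bidding is not dominant.

No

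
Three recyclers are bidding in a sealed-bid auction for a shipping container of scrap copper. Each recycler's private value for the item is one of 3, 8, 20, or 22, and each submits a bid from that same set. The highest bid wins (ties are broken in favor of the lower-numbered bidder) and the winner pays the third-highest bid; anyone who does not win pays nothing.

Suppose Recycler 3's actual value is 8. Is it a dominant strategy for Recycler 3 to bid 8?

Consider the case where Recycler 1 bids 3 and Recycler 2 bids 8.
Truthful bid 8: loses, pays 0, utility 0.
Bid 20 instead: wins, pays 3, utility 8 - 3 = 5.
Since 5 > 0, bidding 20 is strictly better here, so truthful bidding is not dominant.

No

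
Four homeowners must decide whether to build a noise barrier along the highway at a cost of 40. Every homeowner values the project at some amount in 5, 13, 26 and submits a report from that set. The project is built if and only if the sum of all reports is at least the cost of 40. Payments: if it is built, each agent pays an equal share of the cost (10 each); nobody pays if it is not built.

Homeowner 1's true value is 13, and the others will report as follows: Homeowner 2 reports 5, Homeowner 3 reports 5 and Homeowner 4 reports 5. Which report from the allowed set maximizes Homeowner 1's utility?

26

Report 5: project not built, utility 0.
Report 13: project not built, utility 0.
Report 26: project built, pays 10, utility 13 - 10 = 3.
The best choice is 26 with utility 3.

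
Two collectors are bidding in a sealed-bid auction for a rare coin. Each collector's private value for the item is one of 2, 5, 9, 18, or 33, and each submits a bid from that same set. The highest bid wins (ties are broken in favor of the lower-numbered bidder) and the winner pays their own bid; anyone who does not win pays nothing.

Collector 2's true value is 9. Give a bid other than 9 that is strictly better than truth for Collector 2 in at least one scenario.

Suppose Collector 1 bids 2.
Bid 9: wins, pays 9, utility 9 - 9 = 0.
Bid 5: wins, pays 5, utility 9 - 5 = 4.
So bidding 5 beats truth here (4 > 0).

5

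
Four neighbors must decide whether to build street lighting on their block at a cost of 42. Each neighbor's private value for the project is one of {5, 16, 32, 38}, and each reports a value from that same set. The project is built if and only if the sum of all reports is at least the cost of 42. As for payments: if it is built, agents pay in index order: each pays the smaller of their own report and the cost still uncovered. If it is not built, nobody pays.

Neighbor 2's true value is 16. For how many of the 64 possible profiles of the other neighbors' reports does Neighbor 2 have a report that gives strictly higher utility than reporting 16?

44

Others report (5, 5, 32): truth gives 0; report 5 gives 11 > 0. Violating.
Others report (5, 5, 38): truth gives 0; report 5 gives 11 > 0. Violating.
Others report (5, 16, 16): truth gives 0; report 5 gives 11 > 0. Violating.
Others report (5, 16, 32): truth gives 0; report 5 gives 11 > 0. Violating.
Others report (5, 5, 5): truth gives 0; no alternative beats it.
Others report (5, 5, 16): truth gives 0; no alternative beats it.
(Checking all 64 profiles: 44 have a profitable deviation, 20 do not.)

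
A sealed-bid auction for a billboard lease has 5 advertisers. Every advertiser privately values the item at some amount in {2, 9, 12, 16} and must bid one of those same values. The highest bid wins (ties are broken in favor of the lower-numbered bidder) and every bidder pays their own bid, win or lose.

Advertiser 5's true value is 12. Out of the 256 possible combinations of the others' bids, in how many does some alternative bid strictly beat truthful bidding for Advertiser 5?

Others bid (2, 2, 2, 2): truth gives 0; bid 9 gives 3 > 0. Violating.
Others bid (2, 2, 2, 12): truth gives -12; bid 2 gives -2 > -12. Violating.
Others bid (2, 2, 2, 16): truth gives -12; bid 2 gives -2 > -12. Violating.
Others bid (2, 2, 9, 12): truth gives -12; bid 2 gives -2 > -12. Violating.
Others bid (2, 2, 2, 9): truth gives 0; no alternative beats it.
Others bid (2, 2, 9, 2): truth gives 0; no alternative beats it.
(Checking all 256 profiles: 241 have a profitable deviation, 15 do not.)

241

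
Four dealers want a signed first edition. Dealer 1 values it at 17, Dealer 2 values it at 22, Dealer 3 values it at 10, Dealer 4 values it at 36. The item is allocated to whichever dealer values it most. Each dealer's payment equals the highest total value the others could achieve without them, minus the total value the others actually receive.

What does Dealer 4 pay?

Dealer 4 has the highest value and receives the item.
Without Dealer 4, the item would go to the next-highest value, 22, so the others could achieve 22.
With Dealer 4 present and winning, the others receive nothing, so their total is 0.
Payment = 22 - 0 = 22.

22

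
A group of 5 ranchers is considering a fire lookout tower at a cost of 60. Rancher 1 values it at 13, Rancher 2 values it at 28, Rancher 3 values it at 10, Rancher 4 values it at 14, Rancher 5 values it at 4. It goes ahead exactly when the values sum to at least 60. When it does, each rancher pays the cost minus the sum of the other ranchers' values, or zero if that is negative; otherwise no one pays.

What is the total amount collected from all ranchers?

Total value 69 ≥ cost 60, so it is built.
Rancher 1: others sum to 56; max(0, 60 - 56) = 4.
Rancher 2: others sum to 41; max(0, 60 - 41) = 19.
Rancher 3: others sum to 59; max(0, 60 - 59) = 1.
Rancher 4: others sum to 55; max(0, 60 - 55) = 5.
Rancher 5: others sum to 65; max(0, 60 - 65) = 0.
Total collected = 4 + 19 + 1 + 5 + 0 = 29.

29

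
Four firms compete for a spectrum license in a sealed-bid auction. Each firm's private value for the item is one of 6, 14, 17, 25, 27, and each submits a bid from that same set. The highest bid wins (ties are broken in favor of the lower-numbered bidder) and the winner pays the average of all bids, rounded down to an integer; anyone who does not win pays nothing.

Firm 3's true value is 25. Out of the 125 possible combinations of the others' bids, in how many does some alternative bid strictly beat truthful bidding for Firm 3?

Others bid (6, 6, 6): truth gives 15; bid 14 gives 17 > 15. Violating.
Others bid (6, 6, 14): truth gives 13; bid 14 gives 15 > 13. Violating.
Others bid (6, 6, 17): truth gives 12; bid 17 gives 14 > 12. Violating.
Others bid (6, 6, 27): truth gives 0; bid 27 gives 9 > 0. Violating.
Others bid (6, 6, 25): truth gives 10; no alternative beats it.
Others bid (6, 14, 25): truth gives 8; no alternative beats it.
(Checking all 125 profiles: 54 have a profitable deviation, 71 do not.)

54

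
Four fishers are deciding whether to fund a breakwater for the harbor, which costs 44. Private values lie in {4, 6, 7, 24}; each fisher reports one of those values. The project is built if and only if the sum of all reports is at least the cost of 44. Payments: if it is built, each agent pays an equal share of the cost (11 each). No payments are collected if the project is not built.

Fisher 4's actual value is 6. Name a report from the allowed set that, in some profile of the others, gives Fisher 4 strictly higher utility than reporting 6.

Suppose Fisher 1 reports 7, Fisher 2 reports 7 and Fisher 3 reports 24.
Report 6: project built, pays 11, utility 6 - 11 = -5.
Report 4: project not built, utility 0.
So reporting 4 beats truth here (0 > -5).

4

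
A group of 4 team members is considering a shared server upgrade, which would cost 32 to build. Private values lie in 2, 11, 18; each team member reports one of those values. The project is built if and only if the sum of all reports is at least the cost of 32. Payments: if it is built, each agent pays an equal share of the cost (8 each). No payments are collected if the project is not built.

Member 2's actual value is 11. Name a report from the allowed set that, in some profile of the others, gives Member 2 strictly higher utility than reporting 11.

18

Suppose Member 1 reports 2, Member 3 reports 2 and Member 4 reports 11.
Report 11: project not built, utility 0.
Report 18: project built, pays 8, utility 11 - 8 = 3.
So reporting 18 beats truth here (3 > 0).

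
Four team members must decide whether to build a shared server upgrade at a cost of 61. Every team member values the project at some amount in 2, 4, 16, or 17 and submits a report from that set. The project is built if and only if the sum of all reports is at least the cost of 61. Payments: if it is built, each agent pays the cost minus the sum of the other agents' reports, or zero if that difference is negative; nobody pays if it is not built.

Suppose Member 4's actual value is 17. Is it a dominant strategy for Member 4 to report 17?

Yes

Check each profile of the others' reports and compare truth against every alternative report.
Others report (17, 17, 17): truth gives 7, best alternative gives 7.
Others report (16, 17, 17): truth gives 6, best alternative gives 6.
Others report (17, 16, 17): truth gives 6, best alternative gives 6.
Others report (17, 17, 16): truth gives 6, best alternative gives 6.
Others report (16, 16, 17): truth gives 5, best alternative gives 5.
Others report (16, 17, 16): truth gives 5, best alternative gives 5.
(Remaining 58 profiles checked similarly; truth is weakly best in each.)
In every case the truthful report is at least as good as any alternative, so it is a dominant strategy.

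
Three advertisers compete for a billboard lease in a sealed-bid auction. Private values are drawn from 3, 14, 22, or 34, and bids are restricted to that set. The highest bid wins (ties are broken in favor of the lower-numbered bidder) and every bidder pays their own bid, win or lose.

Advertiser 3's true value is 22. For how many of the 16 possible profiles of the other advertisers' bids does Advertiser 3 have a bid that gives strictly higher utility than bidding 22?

13

Others bid (3, 3): truth gives 0; bid 14 gives 8 > 0. Violating.
Others bid (3, 22): truth gives -22; bid 3 gives -3 > -22. Violating.
Others bid (3, 34): truth gives -22; bid 3 gives -3 > -22. Violating.
Others bid (14, 22): truth gives -22; bid 3 gives -3 > -22. Violating.
Others bid (3, 14): truth gives 0; no alternative beats it.
Others bid (14, 3): truth gives 0; no alternative beats it.
(Checking all 16 profiles: 13 have a profitable deviation, 3 do not.)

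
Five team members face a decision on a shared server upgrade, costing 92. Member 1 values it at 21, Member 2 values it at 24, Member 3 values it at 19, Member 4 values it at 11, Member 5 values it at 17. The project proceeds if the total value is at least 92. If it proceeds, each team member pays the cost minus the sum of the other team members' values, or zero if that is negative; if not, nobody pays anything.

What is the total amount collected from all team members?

Total value 92 ≥ cost 92, so it is built.
Member 1: others sum to 71; max(0, 92 - 71) = 21.
Member 2: others sum to 68; max(0, 92 - 68) = 24.
Member 3: others sum to 73; max(0, 92 - 73) = 19.
Member 4: others sum to 81; max(0, 92 - 81) = 11.
Member 5: others sum to 75; max(0, 92 - 75) = 17.
Total collected = 21 + 24 + 19 + 11 + 17 = 92.

92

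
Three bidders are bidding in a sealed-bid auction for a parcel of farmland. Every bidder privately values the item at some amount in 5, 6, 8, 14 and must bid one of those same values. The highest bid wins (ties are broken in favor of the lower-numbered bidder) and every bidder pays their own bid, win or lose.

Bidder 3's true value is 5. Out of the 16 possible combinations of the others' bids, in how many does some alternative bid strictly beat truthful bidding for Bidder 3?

Others bid (5, 5): truth gives -5; bid 6 gives -1 > -5. Violating.
Others bid (5, 6): truth gives -5; bid 8 gives -3 > -5. Violating.
Others bid (6, 5): truth gives -5; bid 8 gives -3 > -5. Violating.
Others bid (6, 6): truth gives -5; bid 8 gives -3 > -5. Violating.
Others bid (5, 8): truth gives -5; no alternative beats it.
Others bid (5, 14): truth gives -5; no alternative beats it.
(Checking all 16 profiles: 4 have a profitable deviation, 12 do not.)

4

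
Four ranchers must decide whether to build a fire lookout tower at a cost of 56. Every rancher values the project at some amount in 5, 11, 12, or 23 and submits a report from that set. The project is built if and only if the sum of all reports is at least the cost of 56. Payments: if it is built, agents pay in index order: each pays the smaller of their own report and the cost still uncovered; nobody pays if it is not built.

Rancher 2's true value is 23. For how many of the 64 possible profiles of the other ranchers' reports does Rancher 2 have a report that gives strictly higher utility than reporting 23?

Others report (5, 23, 23): truth gives 0; report 5 gives 18 > 0. Violating.
Others report (11, 11, 23): truth gives 0; report 11 gives 12 > 0. Violating.
Others report (11, 12, 23): truth gives 0; report 11 gives 12 > 0. Violating.
Others report (11, 23, 11): truth gives 0; report 11 gives 12 > 0. Violating.
Others report (5, 5, 5): truth gives 0; no alternative beats it.
Others report (5, 5, 11): truth gives 0; no alternative beats it.
(Checking all 64 profiles: 22 have a profitable deviation, 42 do not.)

22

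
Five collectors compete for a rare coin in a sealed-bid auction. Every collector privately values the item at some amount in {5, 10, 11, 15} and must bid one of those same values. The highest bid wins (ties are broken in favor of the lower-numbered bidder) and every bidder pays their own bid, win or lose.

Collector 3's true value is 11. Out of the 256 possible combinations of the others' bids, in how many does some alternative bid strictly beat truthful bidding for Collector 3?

Others bid (5, 5, 5, 5): truth gives 0; bid 10 gives 1 > 0. Violating.
Others bid (5, 5, 5, 10): truth gives 0; bid 10 gives 1 > 0. Violating.
Others bid (5, 5, 5, 15): truth gives -11; bid 15 gives -4 > -11. Violating.
Others bid (5, 5, 10, 5): truth gives 0; bid 10 gives 1 > 0. Violating.
Others bid (5, 5, 5, 11): truth gives 0; no alternative beats it.
Others bid (5, 5, 10, 11): truth gives 0; no alternative beats it.
(Checking all 256 profiles: 224 have a profitable deviation, 32 do not.)

224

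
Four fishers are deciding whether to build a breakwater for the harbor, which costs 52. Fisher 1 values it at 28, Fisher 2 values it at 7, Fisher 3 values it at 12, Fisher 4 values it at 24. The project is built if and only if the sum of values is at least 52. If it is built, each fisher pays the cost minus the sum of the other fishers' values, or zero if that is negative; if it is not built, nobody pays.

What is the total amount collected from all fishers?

14

Total value 71 ≥ cost 52, so it is built.
Fisher 1: others sum to 43; max(0, 52 - 43) = 9.
Fisher 2: others sum to 64; max(0, 52 - 64) = 0.
Fisher 3: others sum to 59; max(0, 52 - 59) = 0.
Fisher 4: others sum to 47; max(0, 52 - 47) = 5.
Total collected = 9 + 0 + 0 + 5 = 14.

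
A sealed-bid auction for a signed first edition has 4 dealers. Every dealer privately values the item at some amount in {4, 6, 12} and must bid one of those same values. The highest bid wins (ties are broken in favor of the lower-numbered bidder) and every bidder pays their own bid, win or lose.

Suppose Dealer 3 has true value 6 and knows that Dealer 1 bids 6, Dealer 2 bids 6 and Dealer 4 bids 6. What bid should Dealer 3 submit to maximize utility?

Bid 4: loses but pays 4, utility -4.
Bid 6: loses but pays 6, utility -6.
Bid 12: wins, pays 12, utility 6 - 12 = -6.
The best choice is 4 with utility -4.

4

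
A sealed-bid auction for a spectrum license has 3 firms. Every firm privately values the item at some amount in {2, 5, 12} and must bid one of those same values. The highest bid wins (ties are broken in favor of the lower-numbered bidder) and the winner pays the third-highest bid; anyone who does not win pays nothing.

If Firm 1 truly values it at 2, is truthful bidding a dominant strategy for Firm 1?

Check each profile of the others' bids and compare truth against every alternative bid.
Others bid (5, 5): truth gives 0, best alternative gives -3.
Others bid (2, 2): truth gives 0, best alternative gives 0.
Others bid (2, 5): truth gives 0, best alternative gives 0.
Others bid (2, 12): truth gives 0, best alternative gives 0.
Others bid (5, 2): truth gives 0, best alternative gives 0.
Others bid (5, 12): truth gives 0, best alternative gives 0.
(Remaining 3 profiles checked similarly; truth is weakly best in each.)
In every case the truthful bid is at least as good as any alternative, so it is a dominant strategy.

Yes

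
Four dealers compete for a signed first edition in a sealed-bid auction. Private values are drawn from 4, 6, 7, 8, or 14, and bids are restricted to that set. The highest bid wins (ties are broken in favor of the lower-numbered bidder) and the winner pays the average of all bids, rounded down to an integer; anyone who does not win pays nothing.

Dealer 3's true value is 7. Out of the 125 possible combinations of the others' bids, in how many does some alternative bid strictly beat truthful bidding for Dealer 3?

Others bid (4, 4, 8): truth gives 0; bid 8 gives 1 > 0. Violating.
Others bid (4, 6, 8): truth gives 0; bid 8 gives 1 > 0. Violating.
Others bid (4, 7, 4): truth gives 0; bid 8 gives 2 > 0. Violating.
Others bid (4, 7, 6): truth gives 0; bid 8 gives 1 > 0. Violating.
Others bid (4, 4, 4): truth gives 3; no alternative beats it.
Others bid (4, 4, 6): truth gives 2; no alternative beats it.
(Checking all 125 profiles: 16 have a profitable deviation, 109 do not.)

16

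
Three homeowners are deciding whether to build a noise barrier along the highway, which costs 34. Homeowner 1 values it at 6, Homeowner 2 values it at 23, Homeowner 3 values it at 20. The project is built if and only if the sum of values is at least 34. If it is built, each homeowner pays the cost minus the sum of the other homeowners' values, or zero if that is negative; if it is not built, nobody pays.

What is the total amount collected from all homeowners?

13

Total value 49 ≥ cost 34, so it is built.
Homeowner 1: others sum to 43; max(0, 34 - 43) = 0.
Homeowner 2: others sum to 26; max(0, 34 - 26) = 8.
Homeowner 3: others sum to 29; max(0, 34 - 29) = 5.
Total collected = 0 + 8 + 5 = 13.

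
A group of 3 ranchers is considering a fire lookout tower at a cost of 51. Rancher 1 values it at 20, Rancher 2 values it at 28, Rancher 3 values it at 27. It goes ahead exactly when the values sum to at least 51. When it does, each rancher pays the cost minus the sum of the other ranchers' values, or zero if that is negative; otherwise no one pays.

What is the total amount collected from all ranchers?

7

Total value 75 ≥ cost 51, so it is built.
Rancher 1: others sum to 55; max(0, 51 - 55) = 0.
Rancher 2: others sum to 47; max(0, 51 - 47) = 4.
Rancher 3: others sum to 48; max(0, 51 - 48) = 3.
Total collected = 0 + 4 + 3 = 7.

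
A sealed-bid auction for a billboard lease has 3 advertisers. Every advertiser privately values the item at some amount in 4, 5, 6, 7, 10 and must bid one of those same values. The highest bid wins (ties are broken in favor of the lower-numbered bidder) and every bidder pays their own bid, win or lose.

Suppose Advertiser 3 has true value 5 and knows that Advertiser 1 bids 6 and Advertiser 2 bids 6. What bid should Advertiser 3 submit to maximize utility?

Bid 4: loses but pays 4, utility -4.
Bid 5: loses but pays 5, utility -5.
Bid 6: loses but pays 6, utility -6.
Bid 7: wins, pays 7, utility 5 - 7 = -2.
Bid 10: wins, pays 10, utility 5 - 10 = -5.
The best choice is 7 with utility -2.

7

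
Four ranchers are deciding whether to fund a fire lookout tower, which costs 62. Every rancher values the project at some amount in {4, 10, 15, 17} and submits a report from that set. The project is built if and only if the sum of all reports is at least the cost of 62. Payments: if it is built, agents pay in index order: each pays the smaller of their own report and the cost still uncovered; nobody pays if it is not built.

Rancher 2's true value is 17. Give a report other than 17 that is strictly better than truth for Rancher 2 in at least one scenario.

Suppose Rancher 1 reports 15, Rancher 3 reports 15 and Rancher 4 reports 17.
Report 17: project built, pays 17, utility 17 - 17 = 0.
Report 15: project built, pays 15, utility 17 - 15 = 2.
So reporting 15 beats truth here (2 > 0).

15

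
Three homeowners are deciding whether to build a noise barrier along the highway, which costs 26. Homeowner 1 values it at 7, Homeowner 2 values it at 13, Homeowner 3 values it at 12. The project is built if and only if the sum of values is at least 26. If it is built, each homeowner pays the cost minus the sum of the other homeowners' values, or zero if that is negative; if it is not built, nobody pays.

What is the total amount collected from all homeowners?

14

Total value 32 ≥ cost 26, so it is built.
Homeowner 1: others sum to 25; max(0, 26 - 25) = 1.
Homeowner 2: others sum to 19; max(0, 26 - 19) = 7.
Homeowner 3: others sum to 20; max(0, 26 - 20) = 6.
Total collected = 1 + 7 + 6 = 14.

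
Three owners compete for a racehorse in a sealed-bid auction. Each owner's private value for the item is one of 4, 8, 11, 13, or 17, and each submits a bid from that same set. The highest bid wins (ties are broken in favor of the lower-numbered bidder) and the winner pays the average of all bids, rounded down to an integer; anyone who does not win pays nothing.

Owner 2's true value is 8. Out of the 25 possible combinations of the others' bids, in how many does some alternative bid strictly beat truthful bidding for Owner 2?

Others bid (8, 4): truth gives 0; bid 11 gives 1 > 0. Violating.
Others bid (4, 4): truth gives 3; no alternative beats it.
Others bid (4, 8): truth gives 2; no alternative beats it.
(Checking all 25 profiles: 1 has a profitable deviation, 24 do not.)

1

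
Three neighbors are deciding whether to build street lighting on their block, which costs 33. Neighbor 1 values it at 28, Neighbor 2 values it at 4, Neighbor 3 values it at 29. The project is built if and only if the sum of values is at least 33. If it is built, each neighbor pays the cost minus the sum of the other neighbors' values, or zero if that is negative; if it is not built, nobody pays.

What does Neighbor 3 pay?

1

Total value 61 ≥ cost 33, so the project is built.
The other neighbors' values sum to 32.
Cost minus that sum is 33 - 32 = 1.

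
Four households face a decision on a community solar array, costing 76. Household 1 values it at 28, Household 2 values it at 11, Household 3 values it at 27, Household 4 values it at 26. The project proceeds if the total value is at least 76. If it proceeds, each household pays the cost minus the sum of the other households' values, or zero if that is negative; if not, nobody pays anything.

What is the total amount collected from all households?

Total value 92 ≥ cost 76, so it is built.
Household 1: others sum to 64; max(0, 76 - 64) = 12.
Household 2: others sum to 81; max(0, 76 - 81) = 0.
Household 3: others sum to 65; max(0, 76 - 65) = 11.
Household 4: others sum to 66; max(0, 76 - 66) = 10.
Total collected = 12 + 0 + 11 + 10 = 33.

33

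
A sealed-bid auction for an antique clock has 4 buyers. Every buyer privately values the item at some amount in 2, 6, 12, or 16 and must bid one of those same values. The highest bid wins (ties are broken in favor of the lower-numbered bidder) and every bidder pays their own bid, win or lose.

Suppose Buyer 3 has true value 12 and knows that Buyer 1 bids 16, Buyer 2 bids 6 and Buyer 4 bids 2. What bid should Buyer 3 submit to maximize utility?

2

Bid 2: loses but pays 2, utility -2.
Bid 6: loses but pays 6, utility -6.
Bid 12: loses but pays 12, utility -12.
Bid 16: loses but pays 16, utility -16.
The best choice is 2 with utility -2.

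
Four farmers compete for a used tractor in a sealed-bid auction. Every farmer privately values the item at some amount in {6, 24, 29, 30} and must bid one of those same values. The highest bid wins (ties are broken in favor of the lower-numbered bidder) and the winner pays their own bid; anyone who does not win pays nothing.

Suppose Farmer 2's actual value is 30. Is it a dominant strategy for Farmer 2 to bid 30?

Consider the case where Farmer 1 bids 6, Farmer 3 bids 6 and Farmer 4 bids 6.
Truthful bid 30: wins, pays 30, utility 30 - 30 = 0.
Bid 24 instead: wins, pays 24, utility 30 - 24 = 6.
Since 6 > 0, bidding 24 is strictly better here, so truthful bidding is not dominant.

No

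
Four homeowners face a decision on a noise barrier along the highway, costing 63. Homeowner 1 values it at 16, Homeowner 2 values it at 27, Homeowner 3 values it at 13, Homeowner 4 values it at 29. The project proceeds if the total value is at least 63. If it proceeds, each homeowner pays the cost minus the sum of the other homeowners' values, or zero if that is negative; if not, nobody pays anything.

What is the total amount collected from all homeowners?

Total value 85 ≥ cost 63, so it is built.
Homeowner 1: others sum to 69; max(0, 63 - 69) = 0.
Homeowner 2: others sum to 58; max(0, 63 - 58) = 5.
Homeowner 3: others sum to 72; max(0, 63 - 72) = 0.
Homeowner 4: others sum to 56; max(0, 63 - 56) = 7.
Total collected = 0 + 5 + 0 + 7 = 12.

12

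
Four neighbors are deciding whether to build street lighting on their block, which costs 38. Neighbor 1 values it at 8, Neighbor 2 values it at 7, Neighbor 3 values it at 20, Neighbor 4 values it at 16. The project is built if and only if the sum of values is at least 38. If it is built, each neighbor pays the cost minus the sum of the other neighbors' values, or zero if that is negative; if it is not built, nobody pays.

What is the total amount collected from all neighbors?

10

Total value 51 ≥ cost 38, so it is built.
Neighbor 1: others sum to 43; max(0, 38 - 43) = 0.
Neighbor 2: others sum to 44; max(0, 38 - 44) = 0.
Neighbor 3: others sum to 31; max(0, 38 - 31) = 7.
Neighbor 4: others sum to 35; max(0, 38 - 35) = 3.
Total collected = 0 + 0 + 7 + 3 = 10.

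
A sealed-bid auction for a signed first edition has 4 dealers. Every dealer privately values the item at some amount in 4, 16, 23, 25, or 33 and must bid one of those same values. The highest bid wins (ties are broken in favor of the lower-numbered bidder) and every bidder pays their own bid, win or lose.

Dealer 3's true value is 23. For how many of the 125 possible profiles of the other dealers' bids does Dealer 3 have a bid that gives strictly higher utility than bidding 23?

Others bid (4, 4, 4): truth gives 0; bid 16 gives 7 > 0. Violating.
Others bid (4, 4, 16): truth gives 0; bid 16 gives 7 > 0. Violating.
Others bid (4, 4, 25): truth gives -23; bid 25 gives -2 > -23. Violating.
Others bid (4, 4, 33): truth gives -23; bid 4 gives -4 > -23. Violating.
Others bid (4, 4, 23): truth gives 0; no alternative beats it.
Others bid (4, 16, 4): truth gives 0; no alternative beats it.
(Checking all 125 profiles: 115 have a profitable deviation, 10 do not.)

115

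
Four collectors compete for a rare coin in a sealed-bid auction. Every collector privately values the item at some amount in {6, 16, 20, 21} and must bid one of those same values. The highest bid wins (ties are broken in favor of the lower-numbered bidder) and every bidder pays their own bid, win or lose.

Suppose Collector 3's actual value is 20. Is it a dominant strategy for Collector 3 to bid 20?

Consider the case where Collector 1 bids 6, Collector 2 bids 6 and Collector 4 bids 6.
Truthful bid 20: wins, pays 20, utility 20 - 20 = 0.
Bid 16 instead: wins, pays 16, utility 20 - 16 = 4.
Since 4 > 0, bidding 16 is strictly better here, so truthful bidding is not dominant.

No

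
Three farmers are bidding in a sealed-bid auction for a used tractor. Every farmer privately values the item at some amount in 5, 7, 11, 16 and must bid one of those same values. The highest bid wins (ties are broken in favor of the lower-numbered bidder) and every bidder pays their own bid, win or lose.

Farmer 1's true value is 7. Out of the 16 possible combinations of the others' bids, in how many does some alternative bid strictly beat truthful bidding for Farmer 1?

13

Others bid (5, 5): truth gives 0; bid 5 gives 2 > 0. Violating.
Others bid (5, 11): truth gives -7; bid 11 gives -4 > -7. Violating.
Others bid (5, 16): truth gives -7; bid 5 gives -5 > -7. Violating.
Others bid (7, 11): truth gives -7; bid 11 gives -4 > -7. Violating.
Others bid (5, 7): truth gives 0; no alternative beats it.
Others bid (7, 5): truth gives 0; no alternative beats it.
(Checking all 16 profiles: 13 have a profitable deviation, 3 do not.)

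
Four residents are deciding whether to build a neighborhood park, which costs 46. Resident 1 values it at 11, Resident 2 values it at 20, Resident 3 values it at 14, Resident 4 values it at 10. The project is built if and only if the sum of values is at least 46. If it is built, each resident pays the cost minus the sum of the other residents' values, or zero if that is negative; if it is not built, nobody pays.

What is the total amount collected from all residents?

Total value 55 ≥ cost 46, so it is built.
Resident 1: others sum to 44; max(0, 46 - 44) = 2.
Resident 2: others sum to 35; max(0, 46 - 35) = 11.
Resident 3: others sum to 41; max(0, 46 - 41) = 5.
Resident 4: others sum to 45; max(0, 46 - 45) = 1.
Total collected = 2 + 11 + 5 + 1 = 19.

19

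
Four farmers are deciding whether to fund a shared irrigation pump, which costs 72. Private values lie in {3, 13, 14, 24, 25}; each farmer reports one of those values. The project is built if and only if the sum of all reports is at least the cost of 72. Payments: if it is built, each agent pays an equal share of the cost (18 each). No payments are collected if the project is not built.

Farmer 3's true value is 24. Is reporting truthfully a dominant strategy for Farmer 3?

Yes

Check each profile of the others' reports and compare truth against every alternative report.
Others report (3, 24, 24): truth gives 6, best alternative gives 6.
Others report (3, 24, 25): truth gives 6, best alternative gives 6.
Others report (3, 25, 24): truth gives 6, best alternative gives 6.
Others report (3, 25, 25): truth gives 6, best alternative gives 6.
Others report (13, 13, 24): truth gives 6, best alternative gives 6.
Others report (13, 13, 25): truth gives 6, best alternative gives 6.
(Remaining 119 profiles checked similarly; truth is weakly best in each.)
In every case the truthful report is at least as good as any alternative, so it is a dominant strategy.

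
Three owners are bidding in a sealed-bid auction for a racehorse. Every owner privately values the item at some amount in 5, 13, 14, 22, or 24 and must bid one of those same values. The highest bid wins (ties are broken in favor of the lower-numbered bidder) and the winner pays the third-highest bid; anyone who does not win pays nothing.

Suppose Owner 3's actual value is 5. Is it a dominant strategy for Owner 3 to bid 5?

Check each profile of the others' bids and compare truth against every alternative bid.
Others bid (5, 5): truth gives 0, best alternative gives 0.
Others bid (5, 13): truth gives 0, best alternative gives 0.
Others bid (5, 14): truth gives 0, best alternative gives 0.
Others bid (5, 22): truth gives 0, best alternative gives 0.
Others bid (5, 24): truth gives 0, best alternative gives 0.
Others bid (13, 5): truth gives 0, best alternative gives 0.
(Remaining 19 profiles checked similarly; truth is weakly best in each.)
In every case the truthful bid is at least as good as any alternative, so it is a dominant strategy.

Yes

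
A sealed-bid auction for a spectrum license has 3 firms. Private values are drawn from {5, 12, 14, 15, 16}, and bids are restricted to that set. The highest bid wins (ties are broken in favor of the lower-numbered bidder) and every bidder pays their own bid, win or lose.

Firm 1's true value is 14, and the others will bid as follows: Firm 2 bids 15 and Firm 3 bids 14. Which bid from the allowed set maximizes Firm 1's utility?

Bid 5: loses but pays 5, utility -5.
Bid 12: loses but pays 12, utility -12.
Bid 14: loses but pays 14, utility -14.
Bid 15: wins, pays 15, utility 14 - 15 = -1.
Bid 16: wins, pays 16, utility 14 - 16 = -2.
The best choice is 15 with utility -1.

15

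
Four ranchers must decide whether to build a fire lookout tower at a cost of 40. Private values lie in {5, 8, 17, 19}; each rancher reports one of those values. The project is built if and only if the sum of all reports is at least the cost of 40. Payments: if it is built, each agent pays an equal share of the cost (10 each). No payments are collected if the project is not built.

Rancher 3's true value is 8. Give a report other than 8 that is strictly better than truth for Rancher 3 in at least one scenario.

5

Suppose Rancher 1 reports 5, Rancher 2 reports 8 and Rancher 4 reports 19.
Report 8: project built, pays 10, utility 8 - 10 = -2.
Report 5: project not built, utility 0.
So reporting 5 beats truth here (0 > -2).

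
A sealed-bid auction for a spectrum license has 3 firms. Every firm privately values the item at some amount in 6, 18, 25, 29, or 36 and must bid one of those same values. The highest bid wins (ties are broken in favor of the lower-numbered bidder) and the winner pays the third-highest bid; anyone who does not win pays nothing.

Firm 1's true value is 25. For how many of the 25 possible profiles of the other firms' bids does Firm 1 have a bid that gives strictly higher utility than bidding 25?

8

Others bid (6, 29): truth gives 0; bid 29 gives 19 > 0. Violating.
Others bid (6, 36): truth gives 0; bid 36 gives 19 > 0. Violating.
Others bid (18, 29): truth gives 0; bid 29 gives 7 > 0. Violating.
Others bid (18, 36): truth gives 0; bid 36 gives 7 > 0. Violating.
Others bid (6, 6): truth gives 19; no alternative beats it.
Others bid (6, 18): truth gives 19; no alternative beats it.
(Checking all 25 profiles: 8 have a profitable deviation, 17 do not.)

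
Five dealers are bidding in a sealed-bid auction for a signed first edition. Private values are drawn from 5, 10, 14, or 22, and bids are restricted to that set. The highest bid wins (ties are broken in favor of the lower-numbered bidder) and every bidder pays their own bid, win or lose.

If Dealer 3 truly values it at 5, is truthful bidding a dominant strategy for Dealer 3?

Yes

Check each profile of the others' bids and compare truth against every alternative bid.
Others bid (5, 5, 5, 22): truth gives -5, best alternative gives -10.
Others bid (5, 5, 10, 22): truth gives -5, best alternative gives -10.
Others bid (5, 5, 14, 22): truth gives -5, best alternative gives -10.
Others bid (5, 5, 22, 5): truth gives -5, best alternative gives -10.
Others bid (5, 5, 22, 10): truth gives -5, best alternative gives -10.
Others bid (5, 5, 22, 14): truth gives -5, best alternative gives -10.
(Remaining 250 profiles checked similarly; truth is weakly best in each.)
In every case the truthful bid is at least as good as any alternative, so it is a dominant strategy.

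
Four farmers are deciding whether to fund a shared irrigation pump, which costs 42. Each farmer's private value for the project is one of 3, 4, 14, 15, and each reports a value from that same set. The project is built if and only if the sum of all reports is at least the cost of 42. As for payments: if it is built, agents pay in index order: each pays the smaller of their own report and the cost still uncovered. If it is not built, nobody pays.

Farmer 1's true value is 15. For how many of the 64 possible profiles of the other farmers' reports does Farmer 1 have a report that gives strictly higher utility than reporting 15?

Others report (3, 14, 14): truth gives 0; report 14 gives 1 > 0. Violating.
Others report (3, 14, 15): truth gives 0; report 14 gives 1 > 0. Violating.
Others report (3, 15, 14): truth gives 0; report 14 gives 1 > 0. Violating.
Others report (3, 15, 15): truth gives 0; report 14 gives 1 > 0. Violating.
Others report (3, 3, 3): truth gives 0; no alternative beats it.
Others report (3, 3, 4): truth gives 0; no alternative beats it.
(Checking all 64 profiles: 32 have a profitable deviation, 32 do not.)

32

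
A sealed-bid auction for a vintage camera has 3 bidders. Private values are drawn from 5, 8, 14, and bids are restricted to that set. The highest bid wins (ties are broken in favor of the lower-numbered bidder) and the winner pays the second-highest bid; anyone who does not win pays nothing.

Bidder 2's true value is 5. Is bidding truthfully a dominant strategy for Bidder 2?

Check each profile of the others' bids and compare truth against every alternative bid.
Others bid (5, 8): truth gives 0, best alternative gives -3.
Others bid (5, 5): truth gives 0, best alternative gives 0.
Others bid (5, 14): truth gives 0, best alternative gives 0.
Others bid (8, 5): truth gives 0, best alternative gives 0.
Others bid (8, 8): truth gives 0, best alternative gives 0.
Others bid (8, 14): truth gives 0, best alternative gives 0.
(Remaining 3 profiles checked similarly; truth is weakly best in each.)
In every case the truthful bid is at least as good as any alternative, so it is a dominant strategy.

Yes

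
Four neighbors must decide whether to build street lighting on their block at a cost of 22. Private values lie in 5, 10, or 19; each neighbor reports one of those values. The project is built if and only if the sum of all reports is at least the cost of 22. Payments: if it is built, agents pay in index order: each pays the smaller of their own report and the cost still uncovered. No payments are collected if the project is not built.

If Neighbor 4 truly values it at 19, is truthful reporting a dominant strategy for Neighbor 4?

Check each profile of the others' reports and compare truth against every alternative report.
Others report (5, 5, 19): truth gives 19, best alternative gives 19.
Others report (5, 10, 10): truth gives 19, best alternative gives 19.
Others report (5, 10, 19): truth gives 19, best alternative gives 19.
Others report (5, 19, 5): truth gives 19, best alternative gives 19.
Others report (5, 19, 10): truth gives 19, best alternative gives 19.
Others report (5, 19, 19): truth gives 19, best alternative gives 19.
(Remaining 21 profiles checked similarly; truth is weakly best in each.)
In every case the truthful report is at least as good as any alternative, so it is a dominant strategy.

Yes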